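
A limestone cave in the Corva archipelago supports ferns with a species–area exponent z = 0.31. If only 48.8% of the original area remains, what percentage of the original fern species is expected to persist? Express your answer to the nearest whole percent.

S_new/S_old = (A_new/A_old)^z = 0.488^0.31
= exp(0.31 × ln 0.488) = exp(0.31 × -0.7174) = exp(-0.2224) ≈ 0.8006

80%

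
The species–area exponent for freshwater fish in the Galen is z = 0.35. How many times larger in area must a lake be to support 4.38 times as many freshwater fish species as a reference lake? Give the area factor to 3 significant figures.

(A₂/A₁)^0.35 = 4.38, so A₂/A₁ = 4.38^(1/0.35) = 4.38^2.857
ln(A₂/A₁) = ln 4.38 / 0.35 = 1.4770 / 0.35 = 4.2201
A₂/A₁ = e^4.2201 ≈ 68.04

68.0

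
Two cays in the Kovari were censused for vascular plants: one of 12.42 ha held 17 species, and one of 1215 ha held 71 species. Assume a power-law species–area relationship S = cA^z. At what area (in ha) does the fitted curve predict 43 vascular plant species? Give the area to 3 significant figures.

z = ln(71/17) / ln(1215/12.42) = 1.4295 / 4.5832 = 0.3119
c = 17 / 12.42^0.3119 = 17 / 2.194 = 7.748
A = (43/7.748)^(1/0.3119) ⇒ ln A = ln(5.55)/0.3119 = 5.4946
A = e^5.4946 ≈ 243.4 ha

243 ha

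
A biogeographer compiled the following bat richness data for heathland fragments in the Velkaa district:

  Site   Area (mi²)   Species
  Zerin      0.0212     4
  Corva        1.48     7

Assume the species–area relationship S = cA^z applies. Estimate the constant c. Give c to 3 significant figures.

6.65

z = ln(S₂/S₁) / ln(A₂/A₁) = ln(7/4) / ln(1.48/0.0212) = 0.5596 / 4.2458 = 0.1318
c = S₁ / A₁^z = 4 / 0.0212^0.1318 = 4 / 0.6017 = 6.647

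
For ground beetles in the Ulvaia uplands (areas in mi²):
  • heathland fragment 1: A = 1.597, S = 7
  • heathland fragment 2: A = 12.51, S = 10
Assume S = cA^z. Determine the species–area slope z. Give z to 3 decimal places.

Taking logs: ln S = ln c + z ln A, so z = (ln S₂ − ln S₁)/(ln A₂ − ln A₁).
z = ln(10/7) / ln(12.51/1.597) = ln(1.429) / ln(7.833) = 0.3567 / 2.0584 = 0.1733

0.173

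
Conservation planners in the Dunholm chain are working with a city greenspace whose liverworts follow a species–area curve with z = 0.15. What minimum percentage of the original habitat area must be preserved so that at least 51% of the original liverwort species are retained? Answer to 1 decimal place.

Need (A_new/A_old)^0.15 = 0.51, so A_new/A_old = 0.51^(1/0.15) = 0.51^6.667
ln(A_new/A_old) = ln 0.51 / 0.15 = -0.6733 / 0.15 = -4.4890
A_new/A_old = e^-4.4890 ≈ 0.01123

1.1%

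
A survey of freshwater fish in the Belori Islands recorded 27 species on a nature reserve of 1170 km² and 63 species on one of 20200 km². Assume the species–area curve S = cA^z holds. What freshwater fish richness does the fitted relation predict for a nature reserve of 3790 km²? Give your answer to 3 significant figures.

38.3

z = ln(63/27) / ln(20200/1170) = 0.8473 / 2.8487 = 0.2974
c = 27 / 1170^0.2974 = 27 / 8.177 = 3.302
S₃ = 3.302 × 3790^0.2974 = 3.302 × 11.6 ≈ 38.3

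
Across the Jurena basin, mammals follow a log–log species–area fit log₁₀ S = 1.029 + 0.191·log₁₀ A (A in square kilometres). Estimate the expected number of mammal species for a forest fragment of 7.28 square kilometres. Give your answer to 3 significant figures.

S = 10.69 × 7.28^0.191 = 10.69 × 1.461 ≈ 15.62

15.6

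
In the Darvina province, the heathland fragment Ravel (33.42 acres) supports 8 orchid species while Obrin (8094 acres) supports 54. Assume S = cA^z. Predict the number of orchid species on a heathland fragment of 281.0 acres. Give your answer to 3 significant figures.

16.8

z = ln(54/8) / ln(8094/33.42) = 1.9095 / 5.4897 = 0.3478
c = 8 / 33.42^0.3478 = 8 / 3.389 = 2.36
S₃ = 2.36 × 281^0.3478 = 2.36 × 7.108 ≈ 16.78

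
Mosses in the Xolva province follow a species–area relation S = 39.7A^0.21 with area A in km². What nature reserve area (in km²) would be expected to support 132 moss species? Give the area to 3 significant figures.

132 = 39.7 × A^0.21  ⇒  A^0.21 = 132/39.7 = 3.325
ln A = ln(3.325) / 0.21 = 1.2015 / 0.21 = 5.7212
A = e^5.7212 ≈ 305.3 km²

305 km²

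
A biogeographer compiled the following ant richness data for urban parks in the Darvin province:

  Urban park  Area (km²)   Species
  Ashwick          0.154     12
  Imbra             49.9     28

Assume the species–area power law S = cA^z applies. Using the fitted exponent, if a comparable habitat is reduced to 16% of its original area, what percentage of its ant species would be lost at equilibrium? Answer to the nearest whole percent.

z = ln(28/12) / ln(49.9/0.154) = 0.8473 / 5.7808 = 0.1466
S_new/S_old = (A_new/A_old)^z = 0.16^0.1466 = exp(0.1466 × -1.8326) = 0.7644
Fraction lost = 1 − 0.7644 = 0.2356

24%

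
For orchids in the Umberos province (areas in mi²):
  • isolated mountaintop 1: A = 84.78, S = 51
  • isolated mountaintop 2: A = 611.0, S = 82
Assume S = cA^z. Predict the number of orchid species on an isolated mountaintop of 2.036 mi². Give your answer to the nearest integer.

21

z = ln(82/51) / ln(611/84.78) = 0.4749 / 1.9750 = 0.2404
c = 51 / 84.78^0.2404 = 51 / 2.908 = 17.54
S₃ = 17.54 × 2.036^0.2404 = 17.54 × 1.186 ≈ 20.8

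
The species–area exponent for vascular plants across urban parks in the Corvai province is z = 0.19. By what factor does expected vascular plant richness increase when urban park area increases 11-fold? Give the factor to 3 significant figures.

S₂/S₁ = (A₂/A₁)^z = 11^0.19
ln(S₂/S₁) = 0.19 × ln 11 = 0.19 × 2.3979 = 0.4556
S₂/S₁ = e^0.4556 ≈ 1.577

1.58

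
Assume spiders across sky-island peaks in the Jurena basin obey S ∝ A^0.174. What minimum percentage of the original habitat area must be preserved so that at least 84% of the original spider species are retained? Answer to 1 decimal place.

Need (A_new/A_old)^0.174 = 0.84, so A_new/A_old = 0.84^(1/0.174) = 0.84^5.747
ln(A_new/A_old) = ln 0.84 / 0.174 = -0.1744 / 0.174 = -1.0020
A_new/A_old = e^-1.0020 ≈ 0.3671

36.7%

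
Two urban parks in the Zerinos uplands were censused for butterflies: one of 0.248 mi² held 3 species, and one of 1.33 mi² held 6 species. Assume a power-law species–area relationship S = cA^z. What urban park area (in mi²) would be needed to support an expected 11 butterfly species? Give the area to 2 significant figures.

5.8 mi²

z = ln(6/3) / ln(1.33/0.248) = 0.6931 / 1.6795 = 0.4127
c = 3 / 0.248^0.4127 = 3 / 0.5625 = 5.334
A = (11/5.334)^(1/0.4127) ⇒ ln A = ln(2.062)/0.4127 = 1.7539
A = e^1.7539 ≈ 5.777 mi²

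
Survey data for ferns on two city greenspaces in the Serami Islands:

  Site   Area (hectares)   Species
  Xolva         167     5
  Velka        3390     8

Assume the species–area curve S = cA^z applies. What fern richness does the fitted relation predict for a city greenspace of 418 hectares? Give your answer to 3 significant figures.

5.77

z = ln(8/5) / ln(3390/167) = 0.4700 / 3.0106 = 0.1561
c = 5 / 167^0.1561 = 5 / 2.223 = 2.249
S₃ = 2.249 × 418^0.1561 = 2.249 × 2.566 ≈ 5.77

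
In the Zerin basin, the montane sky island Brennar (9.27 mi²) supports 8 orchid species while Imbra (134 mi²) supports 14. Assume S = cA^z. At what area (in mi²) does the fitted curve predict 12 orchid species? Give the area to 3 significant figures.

64.2 mi²

z = ln(14/8) / ln(134/9.27) = 0.5596 / 2.6711 = 0.2095
c = 8 / 9.27^0.2095 = 8 / 1.594 = 5.017
A = (12/5.017)^(1/0.2095) ⇒ ln A = ln(2.392)/0.2095 = 4.1621
A = e^4.1621 ≈ 64.2 mi²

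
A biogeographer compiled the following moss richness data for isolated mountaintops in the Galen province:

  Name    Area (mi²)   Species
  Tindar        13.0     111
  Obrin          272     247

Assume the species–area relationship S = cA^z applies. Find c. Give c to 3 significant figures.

56.5

z = ln(S₂/S₁) / ln(A₂/A₁) = ln(247/111) / ln(272/13) = 0.7999 / 3.0409 = 0.2630
c = S₁ / A₁^z = 111 / 13^0.2630 = 111 / 1.963 = 56.53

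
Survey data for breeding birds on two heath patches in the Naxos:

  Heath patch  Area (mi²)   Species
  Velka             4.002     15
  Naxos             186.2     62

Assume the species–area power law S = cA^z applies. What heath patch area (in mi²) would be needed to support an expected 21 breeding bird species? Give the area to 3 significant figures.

9.95 mi²

z = ln(62/15) / ln(186.2/4.002) = 1.4191 / 3.8400 = 0.3696
c = 15 / 4.002^0.3696 = 15 / 1.669 = 8.985
A = (21/8.985)^(1/0.3696) ⇒ ln A = ln(2.337)/0.3696 = 2.2973
A = e^2.2973 ≈ 9.947 mi²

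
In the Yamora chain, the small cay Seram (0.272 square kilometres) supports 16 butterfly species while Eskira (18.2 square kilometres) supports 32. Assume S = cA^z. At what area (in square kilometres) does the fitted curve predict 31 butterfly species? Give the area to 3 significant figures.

15.0 square kilometres

z = ln(32/16) / ln(18.2/0.272) = 0.6931 / 4.2034 = 0.1649
c = 16 / 0.272^0.1649 = 16 / 0.8068 = 19.83
A = (31/19.83)^(1/0.1649) ⇒ ln A = ln(1.563)/0.1649 = 2.7089
A = e^2.7089 ≈ 15.01 square kilometres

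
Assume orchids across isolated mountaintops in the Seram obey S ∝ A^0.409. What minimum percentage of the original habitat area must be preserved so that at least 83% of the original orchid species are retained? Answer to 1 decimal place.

63.4%

Need (A_new/A_old)^0.409 = 0.83, so A_new/A_old = 0.83^(1/0.409) = 0.83^2.445
ln(A_new/A_old) = ln 0.83 / 0.409 = -0.1863 / 0.409 = -0.4556
A_new/A_old = e^-0.4556 ≈ 0.6341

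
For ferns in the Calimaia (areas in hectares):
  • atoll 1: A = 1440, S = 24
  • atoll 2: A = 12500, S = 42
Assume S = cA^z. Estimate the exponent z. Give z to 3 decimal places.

0.259

Taking logs: ln S = ln c + z ln A, so z = (ln S₂ − ln S₁)/(ln A₂ − ln A₁).
z = ln(42/24) / ln(12500/1440) = ln(1.75) / ln(8.681) = 0.5596 / 2.1611 = 0.2590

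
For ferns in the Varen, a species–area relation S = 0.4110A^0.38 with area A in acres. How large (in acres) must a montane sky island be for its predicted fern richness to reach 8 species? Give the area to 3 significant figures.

8 = 0.411 × A^0.38  ⇒  A^0.38 = 8/0.411 = 19.46
ln A = ln(19.46) / 0.38 = 2.9686 / 0.38 = 7.8121
A = e^7.8121 ≈ 2470 acres

2470 acres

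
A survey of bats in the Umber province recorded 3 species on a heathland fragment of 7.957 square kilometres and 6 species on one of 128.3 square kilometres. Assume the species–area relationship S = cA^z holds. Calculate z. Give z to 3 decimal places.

Taking logs: ln S = ln c + z ln A, so z = (ln S₂ − ln S₁)/(ln A₂ − ln A₁).
z = ln(6/3) / ln(128.3/7.957) = ln(2) / ln(16.12) = 0.6931 / 2.7803 = 0.2493

0.249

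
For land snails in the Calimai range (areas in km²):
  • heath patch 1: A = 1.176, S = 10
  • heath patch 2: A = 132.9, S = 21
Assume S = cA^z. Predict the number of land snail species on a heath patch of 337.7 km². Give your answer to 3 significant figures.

24.3

z = ln(21/10) / ln(132.9/1.176) = 0.7419 / 4.7275 = 0.1569
c = 10 / 1.176^0.1569 = 10 / 1.026 = 9.749
S₃ = 9.749 × 337.7^0.1569 = 9.749 × 2.494 ≈ 24.31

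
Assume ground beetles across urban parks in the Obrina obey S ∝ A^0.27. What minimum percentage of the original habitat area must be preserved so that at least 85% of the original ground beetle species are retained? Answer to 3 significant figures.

54.8%

Need (A_new/A_old)^0.27 = 0.85, so A_new/A_old = 0.85^(1/0.27) = 0.85^3.704
ln(A_new/A_old) = ln 0.85 / 0.27 = -0.1625 / 0.27 = -0.6019
A_new/A_old = e^-0.6019 ≈ 0.5478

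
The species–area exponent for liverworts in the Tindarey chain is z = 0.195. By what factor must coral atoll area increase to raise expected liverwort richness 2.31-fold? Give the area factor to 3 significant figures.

(A₂/A₁)^0.195 = 2.31, so A₂/A₁ = 2.31^(1/0.195) = 2.31^5.128
ln(A₂/A₁) = ln 2.31 / 0.195 = 0.8372 / 0.195 = 4.2936
A₂/A₁ = e^4.2936 ≈ 73.23

73.2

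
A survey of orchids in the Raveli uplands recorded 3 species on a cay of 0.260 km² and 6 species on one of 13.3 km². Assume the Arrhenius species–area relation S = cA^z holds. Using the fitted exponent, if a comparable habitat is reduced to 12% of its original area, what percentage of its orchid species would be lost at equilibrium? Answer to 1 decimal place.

31.2%

z = ln(6/3) / ln(13.3/0.26) = 0.6931 / 3.9348 = 0.1762
S_new/S_old = (A_new/A_old)^z = 0.12^0.1762 = exp(0.1762 × -2.1203) = 0.6883
Fraction lost = 1 − 0.6883 = 0.3117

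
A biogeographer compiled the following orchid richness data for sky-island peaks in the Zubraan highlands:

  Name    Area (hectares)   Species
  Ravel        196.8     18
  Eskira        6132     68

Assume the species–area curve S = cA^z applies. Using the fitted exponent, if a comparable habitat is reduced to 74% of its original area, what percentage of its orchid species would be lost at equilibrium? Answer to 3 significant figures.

11.0%

z = ln(68/18) / ln(6132/196.8) = 1.3291 / 3.4391 = 0.3865
S_new/S_old = (A_new/A_old)^z = 0.74^0.3865 = exp(0.3865 × -0.3011) = 0.8901
Fraction lost = 1 − 0.8901 = 0.1099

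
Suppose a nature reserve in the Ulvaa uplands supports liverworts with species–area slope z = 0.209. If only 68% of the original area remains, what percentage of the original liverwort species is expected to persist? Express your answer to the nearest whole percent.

92%

S_new/S_old = (A_new/A_old)^z = 0.68^0.209
= exp(0.209 × ln 0.68) = exp(0.209 × -0.3857) = exp(-0.0806) ≈ 0.9226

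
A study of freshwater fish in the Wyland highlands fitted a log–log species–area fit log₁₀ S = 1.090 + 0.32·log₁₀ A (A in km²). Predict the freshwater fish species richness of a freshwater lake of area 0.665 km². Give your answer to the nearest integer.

S = 12.3 × 0.665^0.32
ln S = ln 12.3 + 0.32 × ln 0.665 = 2.5098 + 0.32 × -0.4080 = 2.3793
S = e^2.3793 ≈ 10.8

11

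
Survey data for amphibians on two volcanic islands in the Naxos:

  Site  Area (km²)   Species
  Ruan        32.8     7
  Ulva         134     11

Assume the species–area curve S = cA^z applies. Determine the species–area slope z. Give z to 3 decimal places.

Taking logs: ln S = ln c + z ln A, so z = (ln S₂ − ln S₁)/(ln A₂ − ln A₁).
z = ln(11/7) / ln(134/32.8) = ln(1.571) / ln(4.085) = 0.4520 / 1.4074 = 0.3211

0.321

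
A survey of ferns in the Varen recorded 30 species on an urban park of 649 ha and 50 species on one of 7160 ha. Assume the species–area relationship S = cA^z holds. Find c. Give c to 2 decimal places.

7.56

z = ln(S₂/S₁) / ln(A₂/A₁) = ln(50/30) / ln(7160/649) = 0.5108 / 2.4008 = 0.2128
c = S₁ / A₁^z = 30 / 649^0.2128 = 30 / 3.966 = 7.564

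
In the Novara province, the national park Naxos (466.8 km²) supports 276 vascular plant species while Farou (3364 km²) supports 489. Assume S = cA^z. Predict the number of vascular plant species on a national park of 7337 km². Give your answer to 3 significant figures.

613

z = ln(489/276) / ln(3364/466.8) = 0.5720 / 1.9750 = 0.2896
c = 276 / 466.8^0.2896 = 276 / 5.929 = 46.55
S₃ = 46.55 × 7337^0.2896 = 46.55 × 13.17 ≈ 612.9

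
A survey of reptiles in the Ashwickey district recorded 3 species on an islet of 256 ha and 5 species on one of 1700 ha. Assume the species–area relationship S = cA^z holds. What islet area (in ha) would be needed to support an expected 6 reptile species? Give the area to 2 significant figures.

3300 ha

z = ln(5/3) / ln(1700/256) = 0.5108 / 1.8932 = 0.2698
c = 3 / 256^0.2698 = 3 / 4.465 = 0.6719
A = (6/0.6719)^(1/0.2698) ⇒ ln A = ln(8.929)/0.2698 = 8.1141
A = e^8.1141 ≈ 3341 ha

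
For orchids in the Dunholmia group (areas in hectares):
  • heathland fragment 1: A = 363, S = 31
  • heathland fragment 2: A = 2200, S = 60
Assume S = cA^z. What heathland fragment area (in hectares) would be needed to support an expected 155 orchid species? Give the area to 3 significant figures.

z = ln(60/31) / ln(2200/363) = 0.6604 / 1.8018 = 0.3665
c = 31 / 363^0.3665 = 31 / 8.674 = 3.574
A = (155/3.574)^(1/0.3665) ⇒ ln A = ln(43.37)/0.3665 = 10.2858
A = e^10.2858 ≈ 29314 hectares

29300 hectares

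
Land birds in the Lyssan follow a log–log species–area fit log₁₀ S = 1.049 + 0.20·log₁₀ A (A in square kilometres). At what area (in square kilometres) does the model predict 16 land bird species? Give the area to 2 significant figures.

6.0 square kilometres

16 = 11.19 × A^0.2  ⇒  A^0.2 = 16/11.19 = 1.429
ln A = ln(1.429) / 0.2 = 0.3572 / 0.2 = 1.7859
A = e^1.7859 ≈ 5.965 square kilometres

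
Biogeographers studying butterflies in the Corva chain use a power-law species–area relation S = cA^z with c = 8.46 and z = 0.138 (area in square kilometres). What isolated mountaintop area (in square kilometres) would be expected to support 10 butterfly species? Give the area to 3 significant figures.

10 = 8.46 × A^0.138  ⇒  A^0.138 = 10/8.46 = 1.182
ln A = ln(1.182) / 0.138 = 0.1672 / 0.138 = 1.2119
A = e^1.2119 ≈ 3.36 square kilometres

3.36 square kilometres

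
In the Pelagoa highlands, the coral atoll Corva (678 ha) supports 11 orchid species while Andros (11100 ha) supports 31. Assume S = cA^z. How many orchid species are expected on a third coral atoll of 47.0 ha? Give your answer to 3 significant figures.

z = ln(31/11) / ln(11100/678) = 1.0361 / 2.7956 = 0.3706
c = 11 / 678^0.3706 = 11 / 11.2 = 0.9819
S₃ = 0.9819 × 47^0.3706 = 0.9819 × 4.166 ≈ 4.091

4.09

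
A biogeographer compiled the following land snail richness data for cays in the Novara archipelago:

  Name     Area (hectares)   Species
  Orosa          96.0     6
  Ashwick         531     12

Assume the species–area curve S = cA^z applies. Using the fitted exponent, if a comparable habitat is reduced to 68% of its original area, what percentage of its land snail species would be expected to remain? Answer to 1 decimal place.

z = ln(12/6) / ln(531/96) = 0.6931 / 1.7104 = 0.4053
S_new/S_old = (A_new/A_old)^z = 0.68^0.4053 = exp(0.4053 × -0.3857) = 0.8553

85.5%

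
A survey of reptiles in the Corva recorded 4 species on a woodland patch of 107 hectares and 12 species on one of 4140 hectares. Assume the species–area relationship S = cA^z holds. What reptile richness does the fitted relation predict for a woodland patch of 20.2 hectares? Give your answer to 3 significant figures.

2.42

z = ln(12/4) / ln(4140/107) = 1.0986 / 3.6556 = 0.3005
c = 4 / 107^0.3005 = 4 / 4.073 = 0.9821
S₃ = 0.9821 × 20.2^0.3005 = 0.9821 × 2.468 ≈ 2.424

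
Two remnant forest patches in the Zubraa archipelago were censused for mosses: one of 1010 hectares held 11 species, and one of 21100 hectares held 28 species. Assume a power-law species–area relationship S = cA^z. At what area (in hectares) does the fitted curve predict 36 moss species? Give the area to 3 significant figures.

47800 hectares

z = ln(28/11) / ln(21100/1010) = 0.9343 / 3.0393 = 0.3074
c = 11 / 1010^0.3074 = 11 / 8.386 = 1.312
A = (36/1.312)^(1/0.3074) ⇒ ln A = ln(27.44)/0.3074 = 10.7746
A = e^10.7746 ≈ 47789 hectares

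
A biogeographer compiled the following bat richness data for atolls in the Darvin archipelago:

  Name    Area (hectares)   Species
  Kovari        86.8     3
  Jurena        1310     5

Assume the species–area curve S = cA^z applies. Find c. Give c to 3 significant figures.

z = ln(S₂/S₁) / ln(A₂/A₁) = ln(5/3) / ln(1310/86.8) = 0.5108 / 2.7142 = 0.1882
c = S₁ / A₁^z = 3 / 86.8^0.1882 = 3 / 2.317 = 1.295

1.30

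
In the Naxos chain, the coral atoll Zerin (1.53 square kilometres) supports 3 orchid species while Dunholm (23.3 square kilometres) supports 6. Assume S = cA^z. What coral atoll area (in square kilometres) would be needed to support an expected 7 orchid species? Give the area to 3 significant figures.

42.7 square kilometres

z = ln(6/3) / ln(23.3/1.53) = 0.6931 / 2.7232 = 0.2545
c = 3 / 1.53^0.2545 = 3 / 1.114 = 2.692
A = (7/2.692)^(1/0.2545) ⇒ ln A = ln(2.6)/0.2545 = 3.7541
A = e^3.7541 ≈ 42.69 square kilometres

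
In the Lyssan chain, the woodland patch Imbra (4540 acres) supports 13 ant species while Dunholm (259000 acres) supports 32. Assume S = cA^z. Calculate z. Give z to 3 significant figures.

Taking logs: ln S = ln c + z ln A, so z = (ln S₂ − ln S₁)/(ln A₂ − ln A₁).
z = ln(32/13) / ln(259000/4540) = ln(2.462) / ln(57.05) = 0.9008 / 4.0439 = 0.2228

0.223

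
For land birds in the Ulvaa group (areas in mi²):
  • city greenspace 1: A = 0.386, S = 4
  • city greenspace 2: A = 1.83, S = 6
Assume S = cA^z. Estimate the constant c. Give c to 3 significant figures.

5.13

z = ln(S₂/S₁) / ln(A₂/A₁) = ln(6/4) / ln(1.83/0.386) = 0.4055 / 1.5562 = 0.2605
c = S₁ / A₁^z = 4 / 0.386^0.2605 = 4 / 0.7803 = 5.126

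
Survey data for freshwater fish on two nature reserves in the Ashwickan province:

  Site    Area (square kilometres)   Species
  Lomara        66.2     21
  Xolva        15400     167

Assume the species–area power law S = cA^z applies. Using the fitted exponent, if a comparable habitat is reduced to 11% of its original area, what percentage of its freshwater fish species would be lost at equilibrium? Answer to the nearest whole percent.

z = ln(167/21) / ln(15400/66.2) = 2.0735 / 5.4494 = 0.3805
S_new/S_old = (A_new/A_old)^z = 0.11^0.3805 = exp(0.3805 × -2.2073) = 0.4318
Fraction lost = 1 − 0.4318 = 0.5682

57%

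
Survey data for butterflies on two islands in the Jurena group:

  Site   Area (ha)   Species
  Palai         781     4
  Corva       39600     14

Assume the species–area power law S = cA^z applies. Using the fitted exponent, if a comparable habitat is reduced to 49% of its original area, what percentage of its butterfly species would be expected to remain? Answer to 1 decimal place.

z = ln(14/4) / ln(39600/781) = 1.2528 / 3.9260 = 0.3191
S_new/S_old = (A_new/A_old)^z = 0.49^0.3191 = exp(0.3191 × -0.7133) = 0.7964

79.6%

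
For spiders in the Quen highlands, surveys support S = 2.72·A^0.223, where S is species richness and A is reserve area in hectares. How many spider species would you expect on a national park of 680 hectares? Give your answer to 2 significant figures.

12

S = 2.72 × 680^0.223 = 2.72 × 4.282 ≈ 11.65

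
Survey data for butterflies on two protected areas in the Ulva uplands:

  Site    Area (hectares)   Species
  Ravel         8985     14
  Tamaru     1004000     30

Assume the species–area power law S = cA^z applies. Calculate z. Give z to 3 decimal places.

Taking logs: ln S = ln c + z ln A, so z = (ln S₂ − ln S₁)/(ln A₂ − ln A₁).
z = ln(30/14) / ln(1004000/8985) = ln(2.143) / ln(111.7) = 0.7621 / 4.7162 = 0.1616

0.162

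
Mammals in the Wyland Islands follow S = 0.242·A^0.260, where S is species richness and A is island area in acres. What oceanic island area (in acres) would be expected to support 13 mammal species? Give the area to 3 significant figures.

4510000 acres

13 = 0.242 × A^0.26  ⇒  A^0.26 = 13/0.242 = 53.72
ln A = ln(53.72) / 0.26 = 3.9838 / 0.26 = 15.3222
A = e^15.3222 ≈ 4511681 acres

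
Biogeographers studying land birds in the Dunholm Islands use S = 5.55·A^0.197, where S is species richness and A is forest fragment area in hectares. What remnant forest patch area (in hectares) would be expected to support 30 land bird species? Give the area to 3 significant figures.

5250 hectares

30 = 5.55 × A^0.197  ⇒  A^0.197 = 30/5.55 = 5.405
ln A = ln(5.405) / 0.197 = 1.6874 / 0.197 = 8.5655
A = e^8.5655 ≈ 5247 hectares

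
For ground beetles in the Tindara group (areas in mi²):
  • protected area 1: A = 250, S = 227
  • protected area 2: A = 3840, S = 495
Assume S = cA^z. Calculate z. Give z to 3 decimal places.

0.285

Taking logs: ln S = ln c + z ln A, so z = (ln S₂ − ln S₁)/(ln A₂ − ln A₁).
z = ln(495/227) / ln(3840/250) = ln(2.181) / ln(15.36) = 0.7796 / 2.7318 = 0.2854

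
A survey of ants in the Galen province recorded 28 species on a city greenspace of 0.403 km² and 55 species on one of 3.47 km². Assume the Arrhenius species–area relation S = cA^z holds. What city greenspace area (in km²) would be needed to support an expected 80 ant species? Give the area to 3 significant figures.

11.5 km²

z = ln(55/28) / ln(3.47/0.403) = 0.6751 / 2.1530 = 0.3136
c = 28 / 0.403^0.3136 = 28 / 0.752 = 37.23
A = (80/37.23)^(1/0.3136) ⇒ ln A = ln(2.149)/0.3136 = 2.4390
A = e^2.4390 ≈ 11.46 km²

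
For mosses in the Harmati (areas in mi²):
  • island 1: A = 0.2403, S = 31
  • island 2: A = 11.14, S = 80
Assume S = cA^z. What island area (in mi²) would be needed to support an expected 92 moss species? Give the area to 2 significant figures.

20 mi²

z = ln(80/31) / ln(11.14/0.2403) = 0.9480 / 3.8364 = 0.2471
c = 31 / 0.2403^0.2471 = 31 / 0.703 = 44.09
A = (92/44.09)^(1/0.2471) ⇒ ln A = ln(2.086)/0.2471 = 2.9761
A = e^2.9761 ≈ 19.61 mi²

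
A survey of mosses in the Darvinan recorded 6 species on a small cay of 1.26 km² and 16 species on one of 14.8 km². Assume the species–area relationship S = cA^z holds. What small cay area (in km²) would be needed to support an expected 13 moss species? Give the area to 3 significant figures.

8.79 km²

z = ln(16/6) / ln(14.8/1.26) = 0.9808 / 2.4635 = 0.3981
c = 6 / 1.26^0.3981 = 6 / 1.096 = 5.473
A = (13/5.473)^(1/0.3981) ⇒ ln A = ln(2.375)/0.3981 = 2.1731
A = e^2.1731 ≈ 8.786 km²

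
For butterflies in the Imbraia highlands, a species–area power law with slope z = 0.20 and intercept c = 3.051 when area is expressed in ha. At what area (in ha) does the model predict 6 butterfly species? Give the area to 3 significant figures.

29.4 ha

6 = 3.051 × A^0.2  ⇒  A^0.2 = 6/3.051 = 1.967
ln A = ln(1.967) / 0.2 = 0.6763 / 0.2 = 3.3815
A = e^3.3815 ≈ 29.41 ha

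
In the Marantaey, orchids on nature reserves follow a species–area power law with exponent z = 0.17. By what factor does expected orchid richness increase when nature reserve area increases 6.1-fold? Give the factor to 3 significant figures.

1.36

S₂/S₁ = (A₂/A₁)^z = 6.1^0.17
ln(S₂/S₁) = 0.17 × ln 6.1 = 0.17 × 1.8083 = 0.3074
S₂/S₁ = e^0.3074 ≈ 1.36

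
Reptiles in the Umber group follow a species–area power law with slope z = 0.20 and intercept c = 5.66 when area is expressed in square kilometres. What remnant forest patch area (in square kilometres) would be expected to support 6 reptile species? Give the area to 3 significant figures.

1.34 square kilometres

6 = 5.66 × A^0.2  ⇒  A^0.2 = 6/5.66 = 1.06
ln A = ln(1.06) / 0.2 = 0.0583 / 0.2 = 0.2917
A = e^0.2917 ≈ 1.339 square kilometres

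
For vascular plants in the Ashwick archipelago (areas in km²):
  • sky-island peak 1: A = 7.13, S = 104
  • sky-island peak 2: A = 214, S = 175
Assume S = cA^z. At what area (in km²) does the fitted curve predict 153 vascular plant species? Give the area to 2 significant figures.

z = ln(175/104) / ln(214/7.13) = 0.5204 / 3.4017 = 0.1530
c = 104 / 7.13^0.1530 = 104 / 1.351 = 77.01
A = (153/77.01)^(1/0.1530) ⇒ ln A = ln(1.987)/0.1530 = 4.4878
A = e^4.4878 ≈ 88.92 km²

89 km²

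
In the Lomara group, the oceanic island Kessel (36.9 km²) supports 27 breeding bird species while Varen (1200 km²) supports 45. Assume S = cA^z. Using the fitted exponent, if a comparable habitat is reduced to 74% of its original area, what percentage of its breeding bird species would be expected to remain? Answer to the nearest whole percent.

z = ln(45/27) / ln(1200/36.9) = 0.5108 / 3.4819 = 0.1467
S_new/S_old = (A_new/A_old)^z = 0.74^0.1467 = exp(0.1467 × -0.3011) = 0.9568

96%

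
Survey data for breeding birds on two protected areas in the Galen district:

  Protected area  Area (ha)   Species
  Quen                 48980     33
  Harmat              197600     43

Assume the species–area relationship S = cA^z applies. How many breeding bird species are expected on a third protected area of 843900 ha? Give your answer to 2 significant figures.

57

z = ln(43/33) / ln(197600/48980) = 0.2647 / 1.3948 = 0.1898
c = 33 / 48980^0.1898 = 33 / 7.763 = 4.251
S₃ = 4.251 × 843900^0.1898 = 4.251 × 13.32 ≈ 56.64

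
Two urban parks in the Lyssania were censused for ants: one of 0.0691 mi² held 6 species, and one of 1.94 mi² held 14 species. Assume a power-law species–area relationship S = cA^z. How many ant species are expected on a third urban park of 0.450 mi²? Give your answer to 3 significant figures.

9.66

z = ln(14/6) / ln(1.94/0.0691) = 0.8473 / 3.3349 = 0.2541
c = 6 / 0.0691^0.2541 = 6 / 0.5072 = 11.83
S₃ = 11.83 × 0.45^0.2541 = 11.83 × 0.8164 ≈ 9.658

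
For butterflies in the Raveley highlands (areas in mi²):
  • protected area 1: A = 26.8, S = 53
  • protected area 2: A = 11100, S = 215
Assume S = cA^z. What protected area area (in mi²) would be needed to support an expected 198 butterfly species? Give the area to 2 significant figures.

z = ln(215/53) / ln(11100/26.8) = 1.4003 / 6.0263 = 0.2324
c = 53 / 26.8^0.2324 = 53 / 2.147 = 24.68
A = (198/24.68)^(1/0.2324) ⇒ ln A = ln(8.021)/0.2324 = 8.9602
A = e^8.9602 ≈ 7787 mi²

7800 mi²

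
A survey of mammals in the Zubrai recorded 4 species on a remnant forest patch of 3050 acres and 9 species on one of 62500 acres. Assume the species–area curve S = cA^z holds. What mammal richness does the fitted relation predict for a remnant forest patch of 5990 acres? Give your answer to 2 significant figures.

4.8

z = ln(9/4) / ln(62500/3050) = 0.8109 / 3.0200 = 0.2685
c = 4 / 3050^0.2685 = 4 / 8.622 = 0.4639
S₃ = 0.4639 × 5990^0.2685 = 0.4639 × 10.33 ≈ 4.795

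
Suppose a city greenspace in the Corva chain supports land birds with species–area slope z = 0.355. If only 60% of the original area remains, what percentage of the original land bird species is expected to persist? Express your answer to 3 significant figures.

S_new/S_old = (A_new/A_old)^z = 0.6^0.355
= exp(0.355 × ln 0.6) = exp(0.355 × -0.5108) = exp(-0.1813) ≈ 0.8341

83.4%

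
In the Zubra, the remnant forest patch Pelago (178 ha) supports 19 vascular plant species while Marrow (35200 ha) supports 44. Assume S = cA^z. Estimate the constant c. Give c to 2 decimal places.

z = ln(S₂/S₁) / ln(A₂/A₁) = ln(44/19) / ln(35200/178) = 0.8398 / 5.2870 = 0.1588
c = S₁ / A₁^z = 19 / 178^0.1588 = 19 / 2.277 = 8.343

8.34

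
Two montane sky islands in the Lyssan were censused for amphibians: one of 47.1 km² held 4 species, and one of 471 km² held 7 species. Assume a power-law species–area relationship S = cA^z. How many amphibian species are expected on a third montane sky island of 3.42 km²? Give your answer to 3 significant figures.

z = ln(7/4) / ln(471/47.1) = 0.5596 / 2.3026 = 0.2430
c = 4 / 47.1^0.2430 = 4 / 2.55 = 1.568
S₃ = 1.568 × 3.42^0.2430 = 1.568 × 1.348 ≈ 2.115

2.11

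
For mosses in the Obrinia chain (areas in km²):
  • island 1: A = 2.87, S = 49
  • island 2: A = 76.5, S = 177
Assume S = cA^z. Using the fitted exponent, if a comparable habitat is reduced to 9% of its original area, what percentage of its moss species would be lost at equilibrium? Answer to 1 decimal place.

61.0%

z = ln(177/49) / ln(76.5/2.87) = 1.2843 / 3.2830 = 0.3912
S_new/S_old = (A_new/A_old)^z = 0.09^0.3912 = exp(0.3912 × -2.4079) = 0.3898
Fraction lost = 1 − 0.3898 = 0.6102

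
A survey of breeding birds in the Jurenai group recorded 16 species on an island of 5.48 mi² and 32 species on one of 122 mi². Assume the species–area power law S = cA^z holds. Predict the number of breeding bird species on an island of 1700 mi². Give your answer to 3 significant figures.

z = ln(32/16) / ln(122/5.48) = 0.6931 / 3.1029 = 0.2234
c = 16 / 5.48^0.2234 = 16 / 1.462 = 10.94
S₃ = 10.94 × 1700^0.2234 = 10.94 × 5.268 ≈ 57.64

57.6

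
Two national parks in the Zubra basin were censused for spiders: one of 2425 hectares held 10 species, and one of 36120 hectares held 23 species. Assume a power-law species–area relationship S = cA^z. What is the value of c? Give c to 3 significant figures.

0.904

z = ln(S₂/S₁) / ln(A₂/A₁) = ln(23/10) / ln(36120/2425) = 0.8329 / 2.7010 = 0.3084
c = S₁ / A₁^z = 10 / 2425^0.3084 = 10 / 11.06 = 0.9042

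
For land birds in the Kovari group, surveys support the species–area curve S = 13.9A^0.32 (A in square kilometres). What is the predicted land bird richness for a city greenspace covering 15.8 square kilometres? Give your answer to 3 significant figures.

33.6

S = 13.9 × 15.8^0.32
ln S = ln 13.9 + 0.32 × ln 15.8 = 2.6319 + 0.32 × 2.7600 = 3.5151
S = e^3.5151 ≈ 33.62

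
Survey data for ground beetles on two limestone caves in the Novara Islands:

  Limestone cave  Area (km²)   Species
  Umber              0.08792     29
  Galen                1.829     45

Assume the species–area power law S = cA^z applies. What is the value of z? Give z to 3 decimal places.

Taking logs: ln S = ln c + z ln A, so z = (ln S₂ − ln S₁)/(ln A₂ − ln A₁).
z = ln(45/29) / ln(1.829/0.08792) = ln(1.552) / ln(20.8) = 0.4394 / 3.0351 = 0.1448

0.145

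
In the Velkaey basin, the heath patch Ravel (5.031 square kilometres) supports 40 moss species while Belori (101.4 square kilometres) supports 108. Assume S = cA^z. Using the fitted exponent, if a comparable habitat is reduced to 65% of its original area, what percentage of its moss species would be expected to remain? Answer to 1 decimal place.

z = ln(108/40) / ln(101.4/5.031) = 0.9933 / 3.0035 = 0.3307
S_new/S_old = (A_new/A_old)^z = 0.65^0.3307 = exp(0.3307 × -0.4308) = 0.8672

86.7%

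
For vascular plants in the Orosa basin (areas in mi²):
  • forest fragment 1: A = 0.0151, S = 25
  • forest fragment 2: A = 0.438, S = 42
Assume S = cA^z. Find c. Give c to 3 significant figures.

z = ln(S₂/S₁) / ln(A₂/A₁) = ln(42/25) / ln(0.438/0.0151) = 0.5188 / 3.3675 = 0.1541
c = S₁ / A₁^z = 25 / 0.0151^0.1541 = 25 / 0.5242 = 47.7

47.7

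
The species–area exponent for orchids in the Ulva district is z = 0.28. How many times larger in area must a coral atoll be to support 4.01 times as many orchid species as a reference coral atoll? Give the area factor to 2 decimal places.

(A₂/A₁)^0.28 = 4.01, so A₂/A₁ = 4.01^(1/0.28) = 4.01^3.571
ln(A₂/A₁) = ln 4.01 / 0.28 = 1.3888 / 0.28 = 4.9600
A₂/A₁ = e^4.9600 ≈ 142.6

142.59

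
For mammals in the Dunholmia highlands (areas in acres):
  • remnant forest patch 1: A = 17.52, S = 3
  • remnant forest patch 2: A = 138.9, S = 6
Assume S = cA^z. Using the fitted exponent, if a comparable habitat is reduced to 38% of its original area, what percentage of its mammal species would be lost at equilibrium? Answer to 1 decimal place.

27.7%

z = ln(6/3) / ln(138.9/17.52) = 0.6931 / 2.0704 = 0.3348
S_new/S_old = (A_new/A_old)^z = 0.38^0.3348 = exp(0.3348 × -0.9676) = 0.7233
Fraction lost = 1 − 0.7233 = 0.2767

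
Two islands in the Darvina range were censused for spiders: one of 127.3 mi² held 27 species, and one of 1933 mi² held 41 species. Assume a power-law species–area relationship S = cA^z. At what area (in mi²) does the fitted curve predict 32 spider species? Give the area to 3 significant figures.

385 mi²

z = ln(41/27) / ln(1933/127.3) = 0.4177 / 2.7203 = 0.1536
c = 27 / 127.3^0.1536 = 27 / 2.105 = 12.83
A = (32/12.83)^(1/0.1536) ⇒ ln A = ln(2.495)/0.1536 = 5.9529
A = e^5.9529 ≈ 384.9 mi²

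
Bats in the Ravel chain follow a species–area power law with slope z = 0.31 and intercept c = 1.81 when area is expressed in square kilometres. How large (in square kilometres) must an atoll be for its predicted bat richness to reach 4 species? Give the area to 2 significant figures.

13 square kilometres

4 = 1.81 × A^0.31  ⇒  A^0.31 = 4/1.81 = 2.21
ln A = ln(2.21) / 0.31 = 0.7930 / 0.31 = 2.5580
A = e^2.5580 ≈ 12.91 square kilometres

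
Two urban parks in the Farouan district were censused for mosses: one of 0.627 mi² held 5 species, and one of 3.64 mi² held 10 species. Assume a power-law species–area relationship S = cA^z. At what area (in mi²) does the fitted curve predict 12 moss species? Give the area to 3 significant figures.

z = ln(10/5) / ln(3.64/0.627) = 0.6931 / 1.7588 = 0.3941
c = 5 / 0.627^0.3941 = 5 / 0.832 = 6.01
A = (12/6.01)^(1/0.3941) ⇒ ln A = ln(1.997)/0.3941 = 1.7546
A = e^1.7546 ≈ 5.781 mi²

5.78 mi²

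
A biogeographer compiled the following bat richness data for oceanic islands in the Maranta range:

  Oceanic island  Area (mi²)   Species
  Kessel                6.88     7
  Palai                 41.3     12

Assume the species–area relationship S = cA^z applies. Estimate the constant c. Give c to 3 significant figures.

3.92

z = ln(S₂/S₁) / ln(A₂/A₁) = ln(12/7) / ln(41.3/6.88) = 0.5390 / 1.7922 = 0.3007
c = S₁ / A₁^z = 7 / 6.88^0.3007 = 7 / 1.786 = 3.919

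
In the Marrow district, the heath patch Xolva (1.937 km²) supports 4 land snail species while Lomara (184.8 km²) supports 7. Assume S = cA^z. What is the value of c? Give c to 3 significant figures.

3.69

z = ln(S₂/S₁) / ln(A₂/A₁) = ln(7/4) / ln(184.8/1.937) = 0.5596 / 4.5581 = 0.1228
c = S₁ / A₁^z = 4 / 1.937^0.1228 = 4 / 1.085 = 3.688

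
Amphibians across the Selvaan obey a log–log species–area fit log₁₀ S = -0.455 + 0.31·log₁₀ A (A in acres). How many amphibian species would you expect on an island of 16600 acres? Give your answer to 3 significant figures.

7.13

S = 0.3508 × 16600^0.31
ln S = ln 0.3508 + 0.31 × ln 16600 = -1.0477 + 0.31 × 9.7172 = 1.9646
S = e^1.9646 ≈ 7.132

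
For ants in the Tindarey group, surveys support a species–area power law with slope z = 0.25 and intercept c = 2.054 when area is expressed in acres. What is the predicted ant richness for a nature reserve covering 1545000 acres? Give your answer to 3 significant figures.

S = 2.054 × 1545000^0.25
ln S = ln 2.054 + 0.25 × ln 1545000 = 0.7198 + 0.25 × 14.2505 = 4.2824
S = e^4.2824 ≈ 72.42

72.4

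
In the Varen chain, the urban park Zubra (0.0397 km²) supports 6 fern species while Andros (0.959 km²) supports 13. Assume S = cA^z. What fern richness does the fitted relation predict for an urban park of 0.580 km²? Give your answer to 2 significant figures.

12

z = ln(13/6) / ln(0.959/0.0397) = 0.7732 / 3.1845 = 0.2428
c = 6 / 0.0397^0.2428 = 6 / 0.4569 = 13.13
S₃ = 13.13 × 0.58^0.2428 = 13.13 × 0.8761 ≈ 11.51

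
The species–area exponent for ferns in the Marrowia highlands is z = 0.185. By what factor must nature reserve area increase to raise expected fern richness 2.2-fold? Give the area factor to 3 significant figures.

(A₂/A₁)^0.185 = 2.2, so A₂/A₁ = 2.2^(1/0.185) = 2.2^5.405
ln(A₂/A₁) = ln 2.2 / 0.185 = 0.7885 / 0.185 = 4.2619
A₂/A₁ = e^4.2619 ≈ 70.95

70.9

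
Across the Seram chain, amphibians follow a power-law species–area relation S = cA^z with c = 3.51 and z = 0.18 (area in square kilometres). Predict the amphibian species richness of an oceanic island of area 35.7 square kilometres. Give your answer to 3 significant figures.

6.68

S = 3.51 × 35.7^0.18
ln S = ln 3.51 + 0.18 × ln 35.7 = 1.2556 + 0.18 × 3.5752 = 1.8991
S = e^1.8991 ≈ 6.68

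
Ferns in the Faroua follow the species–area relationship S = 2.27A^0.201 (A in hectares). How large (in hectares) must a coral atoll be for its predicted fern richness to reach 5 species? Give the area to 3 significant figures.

50.8 hectares

5 = 2.27 × A^0.201  ⇒  A^0.201 = 5/2.27 = 2.203
ln A = ln(2.203) / 0.201 = 0.7897 / 0.201 = 3.9286
A = e^3.9286 ≈ 50.84 hectares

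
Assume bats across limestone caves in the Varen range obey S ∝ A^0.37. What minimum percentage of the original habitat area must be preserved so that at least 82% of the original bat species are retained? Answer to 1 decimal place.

Need (A_new/A_old)^0.37 = 0.82, so A_new/A_old = 0.82^(1/0.37) = 0.82^2.703
ln(A_new/A_old) = ln 0.82 / 0.37 = -0.1985 / 0.37 = -0.5364
A_new/A_old = e^-0.5364 ≈ 0.5849

58.5%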